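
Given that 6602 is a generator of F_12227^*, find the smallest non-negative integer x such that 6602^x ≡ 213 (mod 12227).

9263

Baby-step giant-step with m = ceil(sqrt(12226)) = 111.
Baby table (6602^j mod 12227 for j=0..110):
  0:1  1:6602  2:9376  3:7278  4:9473  5:11868  6:1920  7:8668
  8:3776  9:10526  10:6611  11:7659  12:6073  13:1613  14:11536  15:10916
  16:1494  17:8426  18:7829  19:3529  20:6023  21:1642  22:7362  23:1599
  24:4697  25:1922  26:9645  27:10301  28:628  29:1103  30:6941  31:9913
  32:6722  33:6861  34:7514  35:2489  36:11517  37:7748  38:6755  39:4641
  40:11247  41:10350  42:6224  43:8128  44:8980  45:9464  46:1358  47:3125
  48:4301  49:4108  50:1530  51:1558  52:3009  53:8770  54:4695  55:945
  56:3120  57:7972  58:6136  59:1821  60:3101  61:4804  62:11397  63:10263
  64:6519  65:11625  66:11598  67:4522  68:8137  69:7263  70:8259  71:5725
  72:2793  73:1070  74:9161  75:6180  76:11088  77:12154  78:7134  79:264
  80:6694  81:5410  82:1753  83:6564  84:3040  85:5573  86:1903  87:6477
  88:3335  89:9070  90:4521  91:1535  92:10114  93:981  94:8479  95:3152
  96:11377  97:493  98:2404  99:562  100:5543  101:11702  102:6418  103:5081
  104:6101  105:3064  106:5070  107:6841  108:9971  109:10601  110:454
Giant step factor: 6602^(-111) ≡ 6146 (mod 12227).
Scan 213·6146^i mod 12227 for i = 0, 1, …:
  i=0: 213   i=1: 809   i=2: 7952   i=3: 1673
  i=4: 11578   i=5: 9475   i=6: 8376   i=7: 3226
  i=8: 7029   i=9: 2243     …   i=82: 10393
  i=83: 1530
Match at i=83, j=50: x = 83·111 + 50 = 9263.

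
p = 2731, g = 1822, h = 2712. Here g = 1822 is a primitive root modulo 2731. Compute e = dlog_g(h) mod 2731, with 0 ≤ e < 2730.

1615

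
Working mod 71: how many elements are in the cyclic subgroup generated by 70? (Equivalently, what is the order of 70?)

2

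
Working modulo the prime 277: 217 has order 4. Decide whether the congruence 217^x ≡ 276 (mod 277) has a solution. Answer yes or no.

⟨217⟩ has order 4; its elements mod 277 are {1, 60, 217, 276}.
276 is in this set.

yes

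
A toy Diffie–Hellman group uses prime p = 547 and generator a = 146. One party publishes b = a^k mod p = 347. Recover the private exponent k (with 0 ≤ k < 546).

464

Baby-step giant-step with m = ceil(sqrt(546)) = 24.
Baby table (146^j mod 547 for j=0..23):
  0:1  1:146  2:530  3:253  4:289  5:75  6:10  7:366
  8:377  9:342  10:155  11:203  12:100  13:378  14:488  15:138
  16:456  17:389  18:453  19:498  20:504  21:286  22:184  23:61
Giant step factor: 146^(-24) ≡ 444 (mod 547).
Scan 347·444^i mod 547 for i = 0, 1, …:
  i=0: 347   i=1: 361   i=2: 13   i=3: 302
  i=4: 73   i=5: 139   i=6: 452   i=7: 486
  i=8: 266   i=9: 499     …   i=18: 76
  i=19: 377
Match at i=19, j=8: k = 19·24 + 8 = 464.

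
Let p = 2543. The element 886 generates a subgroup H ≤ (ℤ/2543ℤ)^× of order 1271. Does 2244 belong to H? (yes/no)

no

2244 ∈ ⟨886⟩ iff 2244^1271 ≡ 1 (mod 2543), since |⟨886⟩| = 1271.
2244^1271 mod 2543 = 2542.
Since 2542 ≠ 1, 2244 does not lie in the subgroup.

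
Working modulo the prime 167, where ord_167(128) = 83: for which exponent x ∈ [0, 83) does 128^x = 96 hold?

Baby-step giant-step with m = ceil(sqrt(83)) = 10.
Baby table (128^j mod 167 for j=0..9):
  0:1  1:128  2:18  3:133  4:157  5:56  6:154  7:6
  8:100  9:108
Giant step factor: 128^(-10) ≡ 9 (mod 167).
Scan 96·9^i mod 167 for i = 0, 1, …:
  i=0: 96   i=1: 29   i=2: 94   i=3: 11
  i=4: 99   i=5: 56
Match at i=5, j=5: x = 5·10 + 5 = 55.

55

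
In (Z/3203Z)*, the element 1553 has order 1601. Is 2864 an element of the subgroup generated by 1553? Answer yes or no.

yes

2864 ∈ ⟨1553⟩ iff 2864^1601 ≡ 1 (mod 3203), since |⟨1553⟩| = 1601.
2864^1601 mod 3203 = 1.
Since 1 = 1, 2864 lies in the subgroup.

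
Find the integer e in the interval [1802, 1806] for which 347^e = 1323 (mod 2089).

1804

Compute 347^1802 mod 2089 = 972, then multiply by 347 repeatedly:
  347^1802=972  347^1803=955  347^1804=1323
Found 1323 at exponent 1804.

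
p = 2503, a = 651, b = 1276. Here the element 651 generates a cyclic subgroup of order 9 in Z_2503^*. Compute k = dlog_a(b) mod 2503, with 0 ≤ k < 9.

3

Successive powers of 651 modulo 2503:
  651^0=1  651^1=651  651^2=794  651^3=1276
So 651^3 ≡ 1276 (mod 2503), giving k = 3.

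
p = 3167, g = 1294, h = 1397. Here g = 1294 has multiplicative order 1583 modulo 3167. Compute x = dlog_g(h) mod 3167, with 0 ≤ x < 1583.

1523

Baby-step giant-step with m = ceil(sqrt(1583)) = 40.
Baby table (1294^j mod 3167 for j=0..39):
  0:1  1:1294  2:2260  3:1299  4:2396  5:3098  6:2557  7:2410
  8:2212  9:2527  10:1594  11:919  12:1561  13:2555  14:2989  15:859
  16:3096  17:3136  18:1057  19:2781  20:902  21:1732  22:2139  23:3075
  24:1298  25:1102  26:838  27:1258  28:14  29:2281  30:3137  31:2351
  32:1874  33:2201  34:961  35:2070  36:2465  37:541  38:147  39:198
Giant step factor: 1294^(-40) ≡ 2795 (mod 3167).
Scan 1397·2795^i mod 3167 for i = 0, 1, …:
  i=0: 1397   i=1: 2871   i=2: 2434   i=3: 314
  i=4: 371   i=5: 1336   i=6: 227   i=7: 1065
  i=8: 2862   i=9: 2615     …   i=37: 2525
  i=38: 1299
Match at i=38, j=3: x = 38·40 + 3 = 1523.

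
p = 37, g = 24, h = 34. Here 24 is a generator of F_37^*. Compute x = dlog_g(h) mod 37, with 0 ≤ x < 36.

4

Successive powers of 24 modulo 37:
  24^0=1  24^1=24  24^2=21  24^3=23  24^4=34
So 24^4 ≡ 34 (mod 37), giving x = 4.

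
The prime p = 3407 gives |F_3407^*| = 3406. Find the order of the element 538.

The order of 538 must divide p − 1 = 3406 = 2 · 13 · 131.
Divisors: 1, 2, 13, 26, 131, 262, 1703, 3406.
Check each in increasing order: 538^1 ≡ 538;  538^2 ≡ 3256;  538^13 ≡ 2241;  538^26 ≡ 163;  538^131 ≡ 226;  538^262 ≡ 3378;  538^1703 ≡ 3406;  538^3406 ≡ 1.
Smallest exponent giving 1 is 3406.

3406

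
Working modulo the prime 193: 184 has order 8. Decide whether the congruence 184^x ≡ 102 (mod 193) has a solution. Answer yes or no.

⟨184⟩ has order 8; its elements mod 193 are {1, 9, 43, 81, 112, 150, 184, 192}.
102 is not in this set.

no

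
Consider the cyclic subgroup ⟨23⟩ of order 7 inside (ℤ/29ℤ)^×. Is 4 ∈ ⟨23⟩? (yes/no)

no

⟨23⟩ has order 7; its elements mod 29 are {1, 7, 16, 20, 23, 24, 25}.
4 is not in this set.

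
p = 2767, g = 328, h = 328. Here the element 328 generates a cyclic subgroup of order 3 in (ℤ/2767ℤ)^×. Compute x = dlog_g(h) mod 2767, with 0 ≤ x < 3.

1

Successive powers of 328 modulo 2767:
  328^0=1  328^1=328
So 328^1 ≡ 328 (mod 2767), giving x = 1.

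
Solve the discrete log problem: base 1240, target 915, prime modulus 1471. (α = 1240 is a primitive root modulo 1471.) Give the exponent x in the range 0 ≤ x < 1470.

282

Baby-step giant-step with m = ceil(sqrt(1470)) = 39.
Baby table (1240^j mod 1471 for j=0..38):
  0:1  1:1240  2:405  3:589  4:744  5:243  6:1236  7:1329
  8:440  9:1330  10:209  11:264  12:798  13:1008  14:1041  15:773
  16:899  17:1213  18:758  19:1422  20:1022  21:749  22:559  23:319
  24:1332  25:1218  26:1074  27:505  28:1025  29:56  30:303  31:615
  32:622  33:476  34:369  35:79  36:874  37:1104  38:930
Giant step factor: 1240^(-39) ≡ 1448 (mod 1471).
Scan 915·1448^i mod 1471 for i = 0, 1, …:
  i=0: 915   i=1: 1020   i=2: 76   i=3: 1194
  i=4: 487   i=5: 567   i=6: 198   i=7: 1330
Match at i=7, j=9: x = 7·39 + 9 = 282.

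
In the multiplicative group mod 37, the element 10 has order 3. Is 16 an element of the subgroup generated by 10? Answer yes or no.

no

16 ∈ ⟨10⟩ iff 16^3 ≡ 1 (mod 37), since |⟨10⟩| = 3.
16^3 mod 37 = 26.
Since 26 ≠ 1, 16 does not lie in the subgroup.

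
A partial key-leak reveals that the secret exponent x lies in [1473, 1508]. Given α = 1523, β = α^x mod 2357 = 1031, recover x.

1473

Compute 1523^1473 mod 2357 = 1031, then multiply by 1523 repeatedly:
  1523^1473=1031
Found 1031 at exponent 1473.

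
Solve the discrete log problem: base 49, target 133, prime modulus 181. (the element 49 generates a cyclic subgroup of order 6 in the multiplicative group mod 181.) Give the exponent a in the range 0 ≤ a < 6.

5

Successive powers of 49 modulo 181:
  49^0=1  49^1=49  49^2=48  49^3=180  49^4=132  49^5=133
So 49^5 ≡ 133 (mod 181), giving a = 5.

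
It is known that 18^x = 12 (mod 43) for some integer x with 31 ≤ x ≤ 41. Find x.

Compute 18^31 mod 43 = 26, then multiply by 18 repeatedly:
  18^31=26  18^32=38  18^33=39  18^34=14  18^35=37
  18^36=21  18^37=34  18^38=10  18^39=8  18^40=15
  18^41=12
Found 12 at exponent 41.

41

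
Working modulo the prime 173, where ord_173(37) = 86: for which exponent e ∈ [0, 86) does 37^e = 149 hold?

40

Baby-step giant-step with m = ceil(sqrt(86)) = 10.
Baby table (37^j mod 173 for j=0..9):
  0:1  1:37  2:158  3:137  4:52  5:21  6:85  7:31
  8:109  9:54
Giant step factor: 37^(-10) ≡ 51 (mod 173).
Scan 149·51^i mod 173 for i = 0, 1, …:
  i=0: 149   i=1: 160   i=2: 29   i=3: 95
  i=4: 1
Match at i=4, j=0: e = 4·10 + 0 = 40.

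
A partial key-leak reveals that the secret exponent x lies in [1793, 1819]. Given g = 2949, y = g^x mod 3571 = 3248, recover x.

1799

Compute 2949^1793 mod 3571 = 2776, then multiply by 2949 repeatedly:
  2949^1793=2776  2949^1794=1692  2949^1795=1021  2949^1796=576  2949^1797=2399
  2949^1798=500  2949^1799=3248
Found 3248 at exponent 1799.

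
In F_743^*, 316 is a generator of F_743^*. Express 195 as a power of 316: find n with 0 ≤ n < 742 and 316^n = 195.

Baby-step giant-step with m = ceil(sqrt(742)) = 28.
Baby table (316^j mod 743 for j=0..27):
  0:1  1:316  2:294  3:29  4:248  5:353  6:98  7:505
  8:578  9:613  10:528  11:416  12:688  13:452  14:176  15:634
  16:477  17:646  18:554  19:459  20:159  21:463  22:680  23:153
  24:53  25:402  26:722  27:51
Giant step factor: 316^(-28) ≡ 701 (mod 743).
Scan 195·701^i mod 743 for i = 0, 1, …:
  i=0: 195   i=1: 726   i=2: 714   i=3: 475
  i=4: 111   i=5: 539   i=6: 395   i=7: 499
  i=8: 589   i=9: 524     …   i=14: 412
  i=15: 528
Match at i=15, j=10: n = 15·28 + 10 = 430.

430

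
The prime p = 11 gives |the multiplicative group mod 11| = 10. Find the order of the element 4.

The order of 4 must divide p − 1 = 10 = 2 · 5.
Divisors: 1, 2, 5, 10.
Check each in increasing order: 4^1 ≡ 4;  4^2 ≡ 5;  4^5 ≡ 1.
Smallest exponent giving 1 is 5.

5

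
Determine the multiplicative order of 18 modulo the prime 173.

The order of 18 must divide p − 1 = 172 = 2^2 · 43.
Divisors: 1, 2, 4, 43, 86, 172.
Check each in increasing order: 18^1 ≡ 18;  18^2 ≡ 151;  18^4 ≡ 138;  18^43 ≡ 93;  18^86 ≡ 172;  18^172 ≡ 1.
Smallest exponent giving 1 is 172.

172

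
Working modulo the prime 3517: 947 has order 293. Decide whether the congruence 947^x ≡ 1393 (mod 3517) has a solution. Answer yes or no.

1393 ∈ ⟨947⟩ iff 1393^293 ≡ 1 (mod 3517), since |⟨947⟩| = 293.
1393^293 mod 3517 = 1.
Since 1 = 1, 1393 lies in the subgroup.

yes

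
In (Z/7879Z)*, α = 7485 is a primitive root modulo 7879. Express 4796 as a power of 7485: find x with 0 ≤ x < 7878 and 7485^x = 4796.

513

Baby-step giant-step with m = ceil(sqrt(7878)) = 89.
Baby table (7485^j mod 7879 for j=0..88):
  0:1  1:7485  2:5535  3:1693  4:2673  5:2624  6:6172  7:2843
  8:6555  9:1642  10:7009  11:3983  12:6498  13:463  14:6674  15:2030
  16:3838  17:596  18:1546  19:5438  20:516  21:1550  22:3862  23:6898
  24:443  25:6675  26:1636  27:1494  28:2289  29:4219  30:183  31:6688
  32:4393  33:2538  34:661  35:7452  36:2779  37:255  38:1957  39:1084
  40:6249  41:4021  42:7284  43:5939  44:97  45:1177  46:1123  47:6641
  48:7153  49:2400  50:7759  51:6  52:5515  53:1694  54:2279  55:280
  56:7865  57:5516  58:1300  59:7814  60:1973  61:2659  62:261  63:7472
  64:2778  65:649  66:4301  67:7270  68:3576  69:1397  70:1112  71:3096
  72:1421  73:7414  74:1993  75:2658  76:655  77:1937  78:1085  79:5855
  80:1677  81:1098  82:733  83:2721  84:7349  85:3966  86:5317  87:916
  88:1530
Giant step factor: 7485^(-89) ≡ 7673 (mod 7879).
Scan 4796·7673^i mod 7879 for i = 0, 1, …:
  i=0: 4796   i=1: 4778   i=2: 607   i=3: 1022
  i=4: 2201   i=5: 3576
Match at i=5, j=68: x = 5·89 + 68 = 513.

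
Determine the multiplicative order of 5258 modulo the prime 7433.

The order of 5258 must divide p − 1 = 7432 = 2^3 · 929.
Divisors: 1, 2, 4, 8, 929, 1858, 3716, 7432.
Check each in increasing order: 5258^1 ≡ 5258;  5258^2 ≡ 3237;  5258^4 ≡ 5072;  5258^8 ≡ 7004;  5258^929 ≡ 146;  5258^1858 ≡ 6450;  5258^3716 ≡ 7432;  5258^7432 ≡ 1.
Smallest exponent giving 1 is 7432.

7432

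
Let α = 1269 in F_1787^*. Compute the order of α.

1786

The order of 1269 must divide p − 1 = 1786 = 2 · 19 · 47.
Divisors: 1, 2, 19, 38, 47, 94, 893, 1786.
Check each in increasing order: 1269^1 ≡ 1269;  1269^2 ≡ 274;  1269^19 ≡ 835;  1269^38 ≡ 295;  1269^47 ≡ 316;  1269^94 ≡ 1571;  1269^893 ≡ 1786;  1269^1786 ≡ 1.
Smallest exponent giving 1 is 1786.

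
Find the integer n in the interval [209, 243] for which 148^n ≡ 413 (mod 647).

227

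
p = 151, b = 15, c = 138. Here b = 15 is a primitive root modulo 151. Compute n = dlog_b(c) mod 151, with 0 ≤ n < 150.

Baby-step giant-step with m = ceil(sqrt(150)) = 13.
Baby table (15^j mod 151 for j=0..12):
  0:1  1:15  2:74  3:53  4:40  5:147  6:91  7:6
  8:90  9:142  10:16  11:89  12:127
Giant step factor: 15^(-13) ≡ 13 (mod 151).
Scan 138·13^i mod 151 for i = 0, 1, …:
  i=0: 138   i=1: 133   i=2: 68   i=3: 129
  i=4: 16
Match at i=4, j=10: n = 4·13 + 10 = 62.

62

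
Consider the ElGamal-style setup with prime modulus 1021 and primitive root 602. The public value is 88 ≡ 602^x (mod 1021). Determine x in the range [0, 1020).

Baby-step giant-step with m = ceil(sqrt(1020)) = 32.
Baby table (602^j mod 1021 for j=0..31):
  0:1  1:602  2:970  3:949  4:559  5:609  6:79  7:592
  8:55  9:438  10:258  11:124  12:115  13:823  14:261  15:909
  16:983  17:607  18:917  19:694  20:199  21:341  22:61  23:987
  24:973  25:713  26:406  27:393  28:735  29:377  30:292  31:172
Giant step factor: 602^(-32) ≡ 70 (mod 1021).
Scan 88·70^i mod 1021 for i = 0, 1, …:
  i=0: 88   i=1: 34   i=2: 338   i=3: 177
  i=4: 138   i=5: 471   i=6: 298   i=7: 440
  i=8: 170   i=9: 669     …   i=16: 282
  i=17: 341
Match at i=17, j=21: x = 17·32 + 21 = 565.

565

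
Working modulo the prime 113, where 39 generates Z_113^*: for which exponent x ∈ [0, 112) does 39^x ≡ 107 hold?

3

Successive powers of 39 modulo 113:
  39^0=1  39^1=39  39^2=52  39^3=107
So 39^3 ≡ 107 (mod 113), giving x = 3.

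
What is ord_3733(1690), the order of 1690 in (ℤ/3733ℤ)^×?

622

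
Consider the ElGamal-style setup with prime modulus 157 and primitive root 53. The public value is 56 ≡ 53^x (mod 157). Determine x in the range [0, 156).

126

Baby-step giant-step with m = ceil(sqrt(156)) = 13.
Baby table (53^j mod 157 for j=0..12):
  0:1  1:53  2:140  3:41  4:132  5:88  6:111  7:74
  8:154  9:155  10:51  11:34  12:75
Giant step factor: 53^(-13) ≡ 22 (mod 157).
Scan 56·22^i mod 157 for i = 0, 1, …:
  i=0: 56   i=1: 133   i=2: 100   i=3: 2
  i=4: 44   i=5: 26   i=6: 101   i=7: 24
  i=8: 57   i=9: 155
Match at i=9, j=9: x = 9·13 + 9 = 126.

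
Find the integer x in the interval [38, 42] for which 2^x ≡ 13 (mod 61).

Compute 2^38 mod 61 = 49, then multiply by 2 repeatedly:
  2^38=49  2^39=37  2^40=13
Found 13 at exponent 40.

40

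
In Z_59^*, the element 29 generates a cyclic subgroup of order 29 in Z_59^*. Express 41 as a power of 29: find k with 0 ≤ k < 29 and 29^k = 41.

15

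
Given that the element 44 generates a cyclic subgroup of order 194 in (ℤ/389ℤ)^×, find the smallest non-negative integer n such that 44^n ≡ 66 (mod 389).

Baby-step giant-step with m = ceil(sqrt(194)) = 14.
Baby table (44^j mod 389 for j=0..13):
  0:1  1:44  2:380  3:382  4:81  5:63  6:49  7:211
  8:337  9:46  10:79  11:364  12:67  13:225
Giant step factor: 44^(-14) ≡ 369 (mod 389).
Scan 66·369^i mod 389 for i = 0, 1, …:
  i=0: 66   i=1: 236   i=2: 337
Match at i=2, j=8: n = 2·14 + 8 = 36.

36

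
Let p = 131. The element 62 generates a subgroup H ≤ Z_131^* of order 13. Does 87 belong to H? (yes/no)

⟨62⟩ has order 13; its elements mod 131 are {1, 39, 45, 52, 60, 62, 63, 80, 84, 99, 107, 112, 113}.
87 is not in this set.

no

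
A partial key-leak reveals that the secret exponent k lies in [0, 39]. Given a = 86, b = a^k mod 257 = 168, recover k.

26

Compute 86^0 mod 257 = 1, then multiply by 86 repeatedly:
  86^0=1  86^1=86  86^2=200  86^3=238  86^4=165
  86^5=55  86^6=104  86^7=206  86^8=240  86^9=80
  86^10=198  86^11=66  86^12=22  86^13=93  86^14=31
  86^15=96  86^16=32  86^17=182  86^18=232  86^19=163
  86^20=140  86^21=218  86^22=244  86^23=167  86^24=227
  86^25=247  86^26=168
Found 168 at exponent 26.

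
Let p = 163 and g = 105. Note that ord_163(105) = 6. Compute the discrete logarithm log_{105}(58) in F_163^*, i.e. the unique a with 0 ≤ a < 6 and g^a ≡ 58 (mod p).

4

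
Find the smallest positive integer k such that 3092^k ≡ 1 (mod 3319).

The order of 3092 must divide p − 1 = 3318 = 2 · 3 · 7 · 79.
Divisors: 1, 2, 3, 6, 7, 14, 21, 42, 79, 158, 237, 474, 553, 1106, 1659, 3318.
Check each in increasing order: 3092^1 ≡ 3092;  3092^2 ≡ 1744;  3092^3 ≡ 2392;  3092^6 ≡ 3027;  3092^7 ≡ 3223;  3092^14 ≡ 2578;  3092^21 ≡ 1437;  3092^42 ≡ 551;  3092^79 ≡ 1313;  3092^158 ≡ 1408;  3092^237 ≡ 21;  3092^474 ≡ 441;  3092^553 ≡ 1527;  3092^1106 ≡ 1791;  3092^1659 ≡ 1.
Smallest exponent giving 1 is 1659.

1659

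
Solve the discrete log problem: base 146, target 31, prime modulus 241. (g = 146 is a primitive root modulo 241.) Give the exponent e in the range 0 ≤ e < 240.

Baby-step giant-step with m = ceil(sqrt(240)) = 16.
Baby table (146^j mod 241 for j=0..15):
  0:1  1:146  2:108  3:103  4:96  5:38  6:5  7:7
  8:58  9:33  10:239  11:190  12:25  13:35  14:49  15:165
Giant step factor: 146^(-16) ≡ 24 (mod 241).
Scan 31·24^i mod 241 for i = 0, 1, …:
  i=0: 31   i=1: 21   i=2: 22   i=3: 46
  i=4: 140   i=5: 227   i=6: 146
Match at i=6, j=1: e = 6·16 + 1 = 97.

97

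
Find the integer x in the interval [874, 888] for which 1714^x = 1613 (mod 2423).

884

Compute 1714^874 mod 2423 = 2311, then multiply by 1714 repeatedly:
  1714^874=2311  1714^875=1872  1714^876=556  1714^877=745  1714^878=9
  1714^879=888  1714^880=388  1714^881=1130  1714^882=843  1714^883=794
  1714^884=1613
Found 1613 at exponent 884.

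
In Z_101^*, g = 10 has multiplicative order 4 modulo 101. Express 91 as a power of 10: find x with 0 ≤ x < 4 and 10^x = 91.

3

Successive powers of 10 modulo 101:
  10^0=1  10^1=10  10^2=100  10^3=91
So 10^3 ≡ 91 (mod 101), giving x = 3.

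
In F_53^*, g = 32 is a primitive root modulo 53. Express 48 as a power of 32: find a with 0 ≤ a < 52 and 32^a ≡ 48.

25

Baby-step giant-step with m = ceil(sqrt(52)) = 8.
Baby table (32^j mod 53 for j=0..7):
  0:1  1:32  2:17  3:14  4:24  5:26  6:37  7:18
Giant step factor: 32^(-8) ≡ 15 (mod 53).
Scan 48·15^i mod 53 for i = 0, 1, …:
  i=0: 48   i=1: 31   i=2: 41   i=3: 32
Match at i=3, j=1: a = 3·8 + 1 = 25.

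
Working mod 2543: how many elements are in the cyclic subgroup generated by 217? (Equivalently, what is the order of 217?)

1271

The order of 217 must divide p − 1 = 2542 = 2 · 31 · 41.
Divisors: 1, 2, 31, 41, 62, 82, 1271, 2542.
Check each in increasing order: 217^1 ≡ 217;  217^2 ≡ 1315;  217^31 ≡ 817;  217^41 ≡ 2467;  217^62 ≡ 1223;  217^82 ≡ 690;  217^1271 ≡ 1.
Smallest exponent giving 1 is 1271.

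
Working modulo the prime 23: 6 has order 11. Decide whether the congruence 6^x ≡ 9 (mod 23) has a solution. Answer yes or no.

yes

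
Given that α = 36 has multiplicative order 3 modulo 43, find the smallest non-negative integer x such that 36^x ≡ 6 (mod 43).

2

Successive powers of 36 modulo 43:
  36^0=1  36^1=36  36^2=6
So 36^2 ≡ 6 (mod 43), giving x = 2.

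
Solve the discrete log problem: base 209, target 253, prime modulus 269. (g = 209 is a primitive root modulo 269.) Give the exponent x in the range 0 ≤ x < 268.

50

Baby-step giant-step with m = ceil(sqrt(268)) = 17.
Baby table (209^j mod 269 for j=0..16):
  0:1  1:209  2:103  3:7  4:118  5:183  6:49  7:19
  8:205  9:74  10:133  11:90  12:249  13:124  14:92  15:129
  16:61
Giant step factor: 209^(-17) ≡ 33 (mod 269).
Scan 253·33^i mod 269 for i = 0, 1, …:
  i=0: 253   i=1: 10   i=2: 61
Match at i=2, j=16: x = 2·17 + 16 = 50.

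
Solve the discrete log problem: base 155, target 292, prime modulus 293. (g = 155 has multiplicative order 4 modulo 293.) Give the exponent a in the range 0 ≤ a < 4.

Successive powers of 155 modulo 293:
  155^0=1  155^1=155  155^2=292
So 155^2 ≡ 292 (mod 293), giving a = 2.

2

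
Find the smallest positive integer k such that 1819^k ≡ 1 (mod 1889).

The order of 1819 must divide p − 1 = 1888 = 2^5 · 59.
Divisors: 1, 2, 4, 8, 16, 32, 59, 118, 236, 472, 944, 1888.
Check each in increasing order: 1819^1 ≡ 1819;  1819^2 ≡ 1122;  1819^4 ≡ 810;  1819^8 ≡ 617;  1819^16 ≡ 1000;  1819^32 ≡ 719;  1819^59 ≡ 1595;  1819^118 ≡ 1431;  1819^236 ≡ 85;  1819^472 ≡ 1558;  1819^944 ≡ 1888;  1819^1888 ≡ 1.
Smallest exponent giving 1 is 1888.

1888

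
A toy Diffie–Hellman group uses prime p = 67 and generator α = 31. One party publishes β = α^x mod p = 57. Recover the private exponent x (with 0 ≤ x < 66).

53

Baby-step giant-step with m = ceil(sqrt(66)) = 9.
Baby table (31^j mod 67 for j=0..8):
  0:1  1:31  2:23  3:43  4:60  5:51  6:40  7:34
  8:49
Giant step factor: 31^(-9) ≡ 3 (mod 67).
Scan 57·3^i mod 67 for i = 0, 1, …:
  i=0: 57   i=1: 37   i=2: 44   i=3: 65
  i=4: 61   i=5: 49
Match at i=5, j=8: x = 5·9 + 8 = 53.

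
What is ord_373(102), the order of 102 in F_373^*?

372

The order of 102 must divide p − 1 = 372 = 2^2 · 3 · 31.
Divisors: 1, 2, 3, 4, 6, 12, 31, 62, 93, 124, 186, 372.
Check each in increasing order: 102^1 ≡ 102;  102^2 ≡ 333;  102^3 ≡ 23;  102^4 ≡ 108;  102^6 ≡ 156;  102^12 ≡ 91;  102^31 ≡ 173;  102^62 ≡ 89;  102^93 ≡ 104;  102^124 ≡ 88;  102^186 ≡ 372;  102^372 ≡ 1.
Smallest exponent giving 1 is 372.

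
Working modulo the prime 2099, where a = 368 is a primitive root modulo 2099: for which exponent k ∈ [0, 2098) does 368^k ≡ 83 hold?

126

Baby-step giant-step with m = ceil(sqrt(2098)) = 46.
Baby table (368^j mod 2099 for j=0..45):
  0:1  1:368  2:1088  3:1574  4:2007  5:1827  6:656  7:23
  8:68  9:1935  10:519  11:2082  12:41  13:395  14:529  15:1564
  16:426  17:1442  18:1708  19:943  20:689  21:1672  22:289  23:1402
  24:1681  25:1502  26:699  27:1154  28:674  29:350  30:761  31:881
  32:962  33:1384  34:1354  35:809  36:1753  37:711  38:1372  39:1136
  40:347  41:1756  42:1815  43:438  44:1660  45:71
Giant step factor: 368^(-46) ≡ 1476 (mod 2099).
Scan 83·1476^i mod 2099 for i = 0, 1, …:
  i=0: 83   i=1: 766   i=2: 1354
Match at i=2, j=34: k = 2·46 + 34 = 126.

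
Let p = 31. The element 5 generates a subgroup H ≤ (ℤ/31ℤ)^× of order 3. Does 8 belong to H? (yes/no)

⟨5⟩ has order 3; its elements mod 31 are {1, 5, 25}.
8 is not in this set.

no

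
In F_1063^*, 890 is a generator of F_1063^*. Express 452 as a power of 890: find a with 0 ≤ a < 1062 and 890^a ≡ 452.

95

Baby-step giant-step with m = ceil(sqrt(1062)) = 33.
Baby table (890^j mod 1063 for j=0..32):
  0:1  1:890  2:165  3:156  4:650  5:228  6:950  7:415
  8:489  9:443  10:960  11:811  12:13  13:940  14:19  15:965
  16:1009  17:838  18:657  19:80  20:1042  21:444  22:787  23:976
  24:169  25:527  26:247  27:852  28:361  29:264  30:37  31:1040
  32:790
Giant step factor: 890^(-33) ≡ 107 (mod 1063).
Scan 452·107^i mod 1063 for i = 0, 1, …:
  i=0: 452   i=1: 529   i=2: 264
Match at i=2, j=29: a = 2·33 + 29 = 95.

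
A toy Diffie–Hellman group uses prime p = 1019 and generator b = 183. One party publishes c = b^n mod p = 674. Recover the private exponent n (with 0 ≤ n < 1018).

863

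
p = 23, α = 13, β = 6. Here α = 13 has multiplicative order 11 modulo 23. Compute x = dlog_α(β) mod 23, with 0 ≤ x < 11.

6

Successive powers of 13 modulo 23:
  13^0=1  13^1=13  13^2=8  13^3=12  13^4=18  13^5=4
  13^6=6
So 13^6 ≡ 6 (mod 23), giving x = 6.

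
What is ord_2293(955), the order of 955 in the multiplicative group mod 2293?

The order of 955 must divide p − 1 = 2292 = 2^2 · 3 · 191.
Divisors: 1, 2, 3, 4, 6, 12, 191, 382, 573, 764, 1146, 2292.
Check each in increasing order: 955^1 ≡ 955;  955^2 ≡ 1704;  955^3 ≡ 1583;  955^4 ≡ 678;  955^6 ≡ 1933;  955^12 ≡ 1192;  955^191 ≡ 113;  955^382 ≡ 1304;  955^573 ≡ 600;  955^764 ≡ 1303;  955^1146 ≡ 2292;  955^2292 ≡ 1.
Smallest exponent giving 1 is 2292.

2292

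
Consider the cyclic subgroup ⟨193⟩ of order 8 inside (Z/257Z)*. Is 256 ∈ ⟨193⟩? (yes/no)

yes

⟨193⟩ has order 8; its elements mod 257 are {1, 4, 16, 64, 193, 241, 253, 256}.
256 is in this set.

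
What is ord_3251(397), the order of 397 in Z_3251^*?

The order of 397 must divide p − 1 = 3250 = 2 · 5^3 · 13.
Divisors: 1, 2, 5, 10, 13, 25, 26, 50, 65, 125, 130, 250, 325, 650, 1625, 3250.
Check each in increasing order: 397^1 ≡ 397;  397^2 ≡ 1561;  397^5 ≡ 924;  397^10 ≡ 2014;  397^13 ≡ 2373;  397^25 ≡ 1.
Smallest exponent giving 1 is 25.

25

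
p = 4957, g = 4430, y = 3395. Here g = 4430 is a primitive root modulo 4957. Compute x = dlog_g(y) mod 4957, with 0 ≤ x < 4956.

Baby-step giant-step with m = ceil(sqrt(4956)) = 71.
Baby table (4430^j mod 4957 for j=0..70):
  0:1  1:4430  2:137  3:2156  4:3898  5:2909  6:3627  7:1973
  8:1199  9:2623  10:682  11:2447  12:4208  13:3120  14:1484  15:1138
  16:71  17:2239  18:4770  19:4366  20:4123  21:3302  22:4710  23:1287
  24:860  25:2824  26:3809  27:242  28:1348  29:3412  30:1267  31:1486
  32:84  33:345  34:1594  35:2652  36:270  37:1463  38:2291  39:2151
  40:1576  41:2224  42:2761  43:2311  44:1525  45:4316  46:731  47:1409
  48:1007  49:4667  50:4120  51:4883  52:4299  53:4733  54:4037  55:4011
  56:2842  57:4237  58:2708  59:500  60:4178  61:4059  62:2331  63:899
  64:2099  65:4195  66:57  67:4660  68:2852  69:3924  70:4078
Giant step factor: 4430^(-71) ≡ 3489 (mod 4957).
Scan 3395·3489^i mod 4957 for i = 0, 1, …:
  i=0: 3395   i=1: 2882   i=2: 2502   i=3: 201
  i=4: 2352   i=5: 2293   i=6: 4636   i=7: 313
  i=8: 1517   i=9: 3694     …   i=54: 1334
  i=55: 4660
Match at i=55, j=67: x = 55·71 + 67 = 3972.

3972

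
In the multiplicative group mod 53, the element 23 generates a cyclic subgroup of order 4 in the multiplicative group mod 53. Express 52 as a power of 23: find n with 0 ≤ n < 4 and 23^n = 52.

2

Successive powers of 23 modulo 53:
  23^0=1  23^1=23  23^2=52
So 23^2 ≡ 52 (mod 53), giving n = 2.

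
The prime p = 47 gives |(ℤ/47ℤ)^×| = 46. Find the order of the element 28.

The order of 28 must divide p − 1 = 46 = 2 · 23.
Divisors: 1, 2, 23, 46.
Check each in increasing order: 28^1 ≡ 28;  28^2 ≡ 32;  28^23 ≡ 1.
Smallest exponent giving 1 is 23.

23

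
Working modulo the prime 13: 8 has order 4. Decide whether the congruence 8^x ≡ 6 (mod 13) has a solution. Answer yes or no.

no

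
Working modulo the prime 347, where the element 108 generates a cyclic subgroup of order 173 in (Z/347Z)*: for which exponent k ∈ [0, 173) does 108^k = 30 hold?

44

Baby-step giant-step with m = ceil(sqrt(173)) = 14.
Baby table (108^j mod 347 for j=0..13):
  0:1  1:108  2:213  3:102  4:259  5:212  6:341  7:46
  8:110  9:82  10:181  11:116  12:36  13:71
Giant step factor: 108^(-14) ≡ 296 (mod 347).
Scan 30·296^i mod 347 for i = 0, 1, …:
  i=0: 30   i=1: 205   i=2: 302   i=3: 213
Match at i=3, j=2: k = 3·14 + 2 = 44.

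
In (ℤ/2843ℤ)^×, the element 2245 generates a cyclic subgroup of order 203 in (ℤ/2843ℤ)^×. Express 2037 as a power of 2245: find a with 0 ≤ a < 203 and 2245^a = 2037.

Baby-step giant-step with m = ceil(sqrt(203)) = 15.
Baby table (2245^j mod 2843 for j=0..14):
  0:1  1:2245  2:2229  3:425  4:1720  5:606  6:1516  7:349
  8:1680  9:1782  10:489  11:407  12:1112  13:286  14:2395
Giant step factor: 2245^(-15) ≡ 554 (mod 2843).
Scan 2037·554^i mod 2843 for i = 0, 1, …:
  i=0: 2037   i=1: 2670   i=2: 820   i=3: 2243
  i=4: 231   i=5: 39   i=6: 1705   i=7: 694
  i=8: 671   i=9: 2144   i=10: 2245
Match at i=10, j=1: a = 10·15 + 1 = 151.

151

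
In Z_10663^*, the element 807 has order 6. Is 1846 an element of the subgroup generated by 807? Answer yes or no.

1846 ∈ ⟨807⟩ iff 1846^6 ≡ 1 (mod 10663), since |⟨807⟩| = 6.
1846^6 mod 10663 = 9298.
Since 9298 ≠ 1, 1846 does not lie in the subgroup.

no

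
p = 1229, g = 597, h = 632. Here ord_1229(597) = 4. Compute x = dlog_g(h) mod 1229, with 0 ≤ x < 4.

3

Successive powers of 597 modulo 1229:
  597^0=1  597^1=597  597^2=1228  597^3=632
So 597^3 ≡ 632 (mod 1229), giving x = 3.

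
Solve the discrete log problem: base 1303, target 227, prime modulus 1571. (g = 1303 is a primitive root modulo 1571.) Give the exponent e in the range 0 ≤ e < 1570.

899

Baby-step giant-step with m = ceil(sqrt(1570)) = 40.
Baby table (1303^j mod 1571 for j=0..39):
  0:1  1:1303  2:1129  3:631  4:560  5:736  6:698  7:1456
  8:971  9:558  10:1272  11:11  12:194  13:1422  14:657  15:1447
  16:241  17:1394  18:306  19:1255  20:1425  21:1424  22:121  23:563
  24:1503  25:943  26:207  27:1080  28:1195  29:224  30:1237  31:1536
  32:1525  33:1331  34:1480  35:823  36:947  37:706  38:883  39:577
Giant step factor: 1303^(-40) ≡ 95 (mod 1571).
Scan 227·95^i mod 1571 for i = 0, 1, …:
  i=0: 227   i=1: 1142   i=2: 91   i=3: 790
  i=4: 1213   i=5: 552   i=6: 597   i=7: 159
  i=8: 966   i=9: 652     …   i=21: 592
  i=22: 1255
Match at i=22, j=19: e = 22·40 + 19 = 899.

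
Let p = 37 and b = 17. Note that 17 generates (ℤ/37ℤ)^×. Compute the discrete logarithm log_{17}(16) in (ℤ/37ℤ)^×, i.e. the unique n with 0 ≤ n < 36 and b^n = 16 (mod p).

16

Successive powers of 17 modulo 37:
  17^0=1  17^1=17  17^2=30  17^3=29  17^4=12  17^5=19
  17^6=27  17^7=15  17^8=33  17^9=6  17^10=28  17^11=32
  17^12=26  17^13=35  17^14=3  17^15=14  17^16=16
So 17^16 ≡ 16 (mod 37), giving n = 16.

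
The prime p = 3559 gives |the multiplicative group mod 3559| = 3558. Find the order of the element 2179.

The order of 2179 must divide p − 1 = 3558 = 2 · 3 · 593.
Divisors: 1, 2, 3, 6, 593, 1186, 1779, 3558.
Check each in increasing order: 2179^1 ≡ 2179;  2179^2 ≡ 335;  2179^3 ≡ 370;  2179^6 ≡ 1658;  2179^593 ≡ 1435;  2179^1186 ≡ 2123;  2179^1779 ≡ 1.
Smallest exponent giving 1 is 1779.

1779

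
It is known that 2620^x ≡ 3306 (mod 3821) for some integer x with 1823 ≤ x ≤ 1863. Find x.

1823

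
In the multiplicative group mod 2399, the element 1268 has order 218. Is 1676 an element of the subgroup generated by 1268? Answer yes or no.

1676 ∈ ⟨1268⟩ iff 1676^218 ≡ 1 (mod 2399), since |⟨1268⟩| = 218.
1676^218 mod 2399 = 1.
Since 1 = 1, 1676 lies in the subgroup.

yes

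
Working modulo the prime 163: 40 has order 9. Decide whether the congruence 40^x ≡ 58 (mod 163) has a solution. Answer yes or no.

yes

58 ∈ ⟨40⟩ iff 58^9 ≡ 1 (mod 163), since |⟨40⟩| = 9.
58^9 mod 163 = 1.
Since 1 = 1, 58 lies in the subgroup.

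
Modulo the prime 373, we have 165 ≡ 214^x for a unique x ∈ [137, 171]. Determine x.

Compute 214^137 mod 373 = 60, then multiply by 214 repeatedly:
  214^137=60  214^138=158  214^139=242  214^140=314  214^141=56
  214^142=48  214^143=201  214^144=119  214^145=102  214^146=194
  214^147=113  214^148=310  214^149=319  214^150=7  214^151=6
  214^152=165
Found 165 at exponent 152.

152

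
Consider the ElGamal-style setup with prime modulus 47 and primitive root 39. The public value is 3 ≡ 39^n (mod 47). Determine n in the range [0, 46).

14

Baby-step giant-step with m = ceil(sqrt(46)) = 7.
Baby table (39^j mod 47 for j=0..6):
  0:1  1:39  2:17  3:5  4:7  5:38  6:25
Giant step factor: 39^(-7) ≡ 43 (mod 47).
Scan 3·43^i mod 47 for i = 0, 1, …:
  i=0: 3   i=1: 35   i=2: 1
Match at i=2, j=0: n = 2·7 + 0 = 14.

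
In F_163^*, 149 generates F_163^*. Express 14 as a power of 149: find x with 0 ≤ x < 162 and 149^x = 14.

Baby-step giant-step with m = ceil(sqrt(162)) = 13.
Baby table (149^j mod 163 for j=0..12):
  0:1  1:149  2:33  3:27  4:111  5:76  6:77  7:63
  8:96  9:123  10:71  11:147  12:61
Giant step factor: 149^(-13) ≡ 117 (mod 163).
Scan 14·117^i mod 163 for i = 0, 1, …:
  i=0: 14   i=1: 8   i=2: 121   i=3: 139
  i=4: 126   i=5: 72   i=6: 111
Match at i=6, j=4: x = 6·13 + 4 = 82.

82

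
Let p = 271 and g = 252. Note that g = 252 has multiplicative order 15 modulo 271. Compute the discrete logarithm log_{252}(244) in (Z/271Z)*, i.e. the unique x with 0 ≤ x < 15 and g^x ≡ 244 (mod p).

9

Successive powers of 252 modulo 271:
  252^0=1  252^1=252  252^2=90  252^3=187  252^4=241  252^5=28
  252^6=10  252^7=81  252^8=87  252^9=244
So 252^9 ≡ 244 (mod 271), giving x = 9.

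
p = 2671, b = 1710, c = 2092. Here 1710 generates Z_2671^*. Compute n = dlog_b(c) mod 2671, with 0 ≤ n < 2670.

2088

Baby-step giant-step with m = ceil(sqrt(2670)) = 52.
Baby table (1710^j mod 2671 for j=0..51):
  0:1  1:1710  2:2026  3:173  4:2020  5:597  6:548  7:2230
  8:1783  9:1319  10:1166  11:1294  12:1152  13:1393  14:2169  15:1642
  16:599  17:1297  18:940  19:2129  20:17  21:2360  22:2390  23:270
  24:2288  25:2136  26:1303  27:516  28:930  29:1055  30:1125  31:630
  32:887  33:2313  34:2150  35:1204  36:2170  37:681  38:2625  39:1470
  40:289  41:55  42:565  43:1919  44:1502  45:1589  46:783  47:759
  48:2455  49:1909  50:428  51:26
Giant step factor: 1710^(-52) ≡ 2561 (mod 2671).
Scan 2092·2561^i mod 2671 for i = 0, 1, …:
  i=0: 2092   i=1: 2257   i=2: 133   i=3: 1396
  i=4: 1358   i=5: 196   i=6: 2479   i=7: 2423
  i=8: 570   i=9: 1404     …   i=39: 2242
  i=40: 1783
Match at i=40, j=8: n = 40·52 + 8 = 2088.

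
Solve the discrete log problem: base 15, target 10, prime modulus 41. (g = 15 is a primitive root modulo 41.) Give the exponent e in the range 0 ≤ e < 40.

24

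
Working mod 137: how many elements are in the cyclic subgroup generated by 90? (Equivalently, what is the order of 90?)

The order of 90 must divide p − 1 = 136 = 2^3 · 17.
Divisors: 1, 2, 4, 8, 17, 34, 68, 136.
Check each in increasing order: 90^1 ≡ 90;  90^2 ≡ 17;  90^4 ≡ 15;  90^8 ≡ 88;  90^17 ≡ 41;  90^34 ≡ 37;  90^68 ≡ 136;  90^136 ≡ 1.
Smallest exponent giving 1 is 136.

136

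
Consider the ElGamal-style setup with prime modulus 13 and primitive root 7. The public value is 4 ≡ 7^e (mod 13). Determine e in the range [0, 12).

10

Successive powers of 7 modulo 13:
  7^0=1  7^1=7  7^2=10  7^3=5  7^4=9  7^5=11
  7^6=12  7^7=6  7^8=3  7^9=8  7^10=4
So 7^10 ≡ 4 (mod 13), giving e = 10.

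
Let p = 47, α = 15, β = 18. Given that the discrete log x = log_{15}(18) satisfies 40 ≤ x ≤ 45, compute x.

Compute 15^40 mod 47 = 18, then multiply by 15 repeatedly:
  15^40=18
Found 18 at exponent 40.

40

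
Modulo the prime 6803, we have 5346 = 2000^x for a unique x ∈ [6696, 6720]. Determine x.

6710

Compute 2000^6696 mod 6803 = 2525, then multiply by 2000 repeatedly:
  2000^6696=2525  2000^6697=2174  2000^6698=883  2000^6699=4023  2000^6700=4854
  2000^6701=119  2000^6702=6698  2000^6703=893  2000^6704=3614  2000^6705=3214
  2000^6706=5968  2000^6707=3538  2000^6708=880  2000^6709=4826  2000^6710=5346
Found 5346 at exponent 6710.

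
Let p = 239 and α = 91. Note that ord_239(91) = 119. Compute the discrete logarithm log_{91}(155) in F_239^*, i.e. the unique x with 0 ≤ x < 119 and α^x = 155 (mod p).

Successive powers of 91 modulo 239:
  91^0=1  91^1=91  91^2=155
So 91^2 ≡ 155 (mod 239), giving x = 2.

2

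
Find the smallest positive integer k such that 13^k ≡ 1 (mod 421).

20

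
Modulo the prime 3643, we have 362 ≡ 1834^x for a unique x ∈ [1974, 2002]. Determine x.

1996

Compute 1834^1974 mod 3643 = 574, then multiply by 1834 repeatedly:
  1834^1974=574  1834^1975=3532  1834^1976=434  1834^1977=1782  1834^1978=417
  1834^1979=3391  1834^1980=493  1834^1981=698  1834^1982=1439  1834^1983=1594
  1834^1984=1710  1834^1985=3160  1834^1986=3070  1834^1987=1945  1834^1988=633
  1834^1989=2448  1834^1990=1456  1834^1991=3628  1834^1992=1634  1834^1993=2210
  1834^1994=2124  1834^1995=1049  1834^1996=362
Found 362 at exponent 1996.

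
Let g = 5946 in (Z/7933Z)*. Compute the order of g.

7932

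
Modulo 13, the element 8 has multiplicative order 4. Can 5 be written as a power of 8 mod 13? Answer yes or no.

⟨8⟩ has order 4; its elements mod 13 are {1, 5, 8, 12}.
5 is in this set.

yes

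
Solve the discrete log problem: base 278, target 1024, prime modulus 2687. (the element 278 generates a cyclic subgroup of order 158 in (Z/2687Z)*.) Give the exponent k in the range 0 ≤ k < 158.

88

Baby-step giant-step with m = ceil(sqrt(158)) = 13.
Baby table (278^j mod 2687 for j=0..12):
  0:1  1:278  2:2048  3:2387  4:2584  5:923  6:1329  7:1343
  8:2548  9:1663  10:150  11:1395  12:882
Giant step factor: 278^(-13) ≡ 1112 (mod 2687).
Scan 1024·1112^i mod 2687 for i = 0, 1, …:
  i=0: 1024   i=1: 2087   i=2: 1863   i=3: 2666
  i=4: 831   i=5: 2431   i=6: 150
Match at i=6, j=10: k = 6·13 + 10 = 88.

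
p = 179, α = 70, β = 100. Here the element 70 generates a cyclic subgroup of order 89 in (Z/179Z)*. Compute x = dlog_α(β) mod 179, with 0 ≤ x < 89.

52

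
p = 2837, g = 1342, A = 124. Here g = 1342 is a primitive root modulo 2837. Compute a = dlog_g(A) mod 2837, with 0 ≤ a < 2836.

Baby-step giant-step with m = ceil(sqrt(2836)) = 54.
Baby table (1342^j mod 2837 for j=0..53):
  0:1  1:1342  2:2306  3:2322  4:1098  5:1113  6:1384  7:1930
  8:2716  9:2164  10:1837  11:2738  12:481  13:1503  14:2756  15:1941
  16:456  17:1997  18:1846  19:631  20:1376  21:2542  22:1290  23:610
  24:1564  25:2345  26:757  27:248  28:887  29:1651  30:2782  31:2789
  32:835  33:2792  34:2024  35:1199  36:479  37:1656  38:981  39:134
  40:1097  41:2608  42:1915  43:2445  44:1618  45:1051  46:453  47:808
  48:602  49:2176  50:919  51:2040  52:2812  53:494
Giant step factor: 1342^(-54) ≡ 2784 (mod 2837).
Scan 124·2784^i mod 2837 for i = 0, 1, …:
  i=0: 124   i=1: 1939   i=2: 2202   i=3: 2448
  i=4: 758   i=5: 2381   i=6: 1472   i=7: 1420
  i=8: 1339   i=9: 2795     …   i=30: 1821
  i=31: 2782
Match at i=31, j=30: a = 31·54 + 30 = 1704.

1704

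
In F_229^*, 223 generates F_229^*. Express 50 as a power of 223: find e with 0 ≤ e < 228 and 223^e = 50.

103

Baby-step giant-step with m = ceil(sqrt(228)) = 16.
Baby table (223^j mod 229 for j=0..15):
  0:1  1:223  2:36  3:13  4:151  5:10  6:169  7:131
  8:130  9:136  10:100  11:87  12:165  13:155  14:215  15:84
Giant step factor: 223^(-16) ≡ 224 (mod 229).
Scan 50·224^i mod 229 for i = 0, 1, …:
  i=0: 50   i=1: 208   i=2: 105   i=3: 162
  i=4: 106   i=5: 157   i=6: 131
Match at i=6, j=7: e = 6·16 + 7 = 103.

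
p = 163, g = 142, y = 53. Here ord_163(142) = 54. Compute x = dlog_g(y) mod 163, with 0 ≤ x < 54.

12

Baby-step giant-step with m = ceil(sqrt(54)) = 8.
Baby table (142^j mod 163 for j=0..7):
  0:1  1:142  2:115  3:30  4:22  5:27  6:85  7:8
Giant step factor: 142^(-8) ≡ 65 (mod 163).
Scan 53·65^i mod 163 for i = 0, 1, …:
  i=0: 53   i=1: 22
Match at i=1, j=4: x = 1·8 + 4 = 12.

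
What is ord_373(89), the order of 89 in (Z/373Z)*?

The order of 89 must divide p − 1 = 372 = 2^2 · 3 · 31.
Divisors: 1, 2, 3, 4, 6, 12, 31, 62, 93, 124, 186, 372.
Check each in increasing order: 89^1 ≡ 89;  89^2 ≡ 88;  89^3 ≡ 372;  89^4 ≡ 284;  89^6 ≡ 1.
Smallest exponent giving 1 is 6.

6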